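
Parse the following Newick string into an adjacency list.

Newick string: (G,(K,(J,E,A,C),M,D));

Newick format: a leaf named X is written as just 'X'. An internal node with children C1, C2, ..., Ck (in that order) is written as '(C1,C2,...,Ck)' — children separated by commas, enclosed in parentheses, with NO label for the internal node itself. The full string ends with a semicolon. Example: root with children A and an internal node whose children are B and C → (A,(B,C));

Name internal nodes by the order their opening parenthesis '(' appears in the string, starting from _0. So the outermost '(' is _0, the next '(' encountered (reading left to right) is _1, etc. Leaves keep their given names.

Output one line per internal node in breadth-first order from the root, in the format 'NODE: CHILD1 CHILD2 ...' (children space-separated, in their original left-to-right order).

Input: (G,(K,(J,E,A,C),M,D));
Scanning left-to-right, naming '(' by encounter order:
  pos 0: '(' -> open internal node _0 (depth 1)
  pos 3: '(' -> open internal node _1 (depth 2)
  pos 6: '(' -> open internal node _2 (depth 3)
  pos 14: ')' -> close internal node _2 (now at depth 2)
  pos 19: ')' -> close internal node _1 (now at depth 1)
  pos 20: ')' -> close internal node _0 (now at depth 0)
Total internal nodes: 3
BFS adjacency from root:
  _0: G _1
  _1: K _2 M D
  _2: J E A C

Answer: _0: G _1
_1: K _2 M D
_2: J E A C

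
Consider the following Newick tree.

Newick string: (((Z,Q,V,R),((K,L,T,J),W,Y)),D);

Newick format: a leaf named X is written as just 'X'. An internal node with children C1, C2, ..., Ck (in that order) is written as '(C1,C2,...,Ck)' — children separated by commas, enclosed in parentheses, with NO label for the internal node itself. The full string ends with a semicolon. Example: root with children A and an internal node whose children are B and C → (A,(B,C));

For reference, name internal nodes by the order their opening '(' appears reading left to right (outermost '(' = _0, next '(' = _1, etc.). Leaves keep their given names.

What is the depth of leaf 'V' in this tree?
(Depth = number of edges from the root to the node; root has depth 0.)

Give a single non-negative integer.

Answer: 3

Derivation:
Newick: (((Z,Q,V,R),((K,L,T,J),W,Y)),D);
Naming internals by '(' encounter order: outermost '(' = _0, next = _1, ...
Query node: V
Path from root: _0 -> _1 -> _2 -> V
Depth of V: 3 (number of edges from root)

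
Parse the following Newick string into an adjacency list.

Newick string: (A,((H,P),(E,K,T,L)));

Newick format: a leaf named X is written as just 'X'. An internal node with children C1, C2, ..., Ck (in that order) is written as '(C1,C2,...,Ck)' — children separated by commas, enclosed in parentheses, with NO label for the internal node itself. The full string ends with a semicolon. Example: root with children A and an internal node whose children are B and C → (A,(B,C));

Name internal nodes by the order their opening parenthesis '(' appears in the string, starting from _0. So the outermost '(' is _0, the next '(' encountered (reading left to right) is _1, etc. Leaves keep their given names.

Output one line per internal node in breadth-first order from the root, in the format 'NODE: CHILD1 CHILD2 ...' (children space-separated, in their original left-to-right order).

Answer: _0: A _1
_1: _2 _3
_2: H P
_3: E K T L

Derivation:
Input: (A,((H,P),(E,K,T,L)));
Scanning left-to-right, naming '(' by encounter order:
  pos 0: '(' -> open internal node _0 (depth 1)
  pos 3: '(' -> open internal node _1 (depth 2)
  pos 4: '(' -> open internal node _2 (depth 3)
  pos 8: ')' -> close internal node _2 (now at depth 2)
  pos 10: '(' -> open internal node _3 (depth 3)
  pos 18: ')' -> close internal node _3 (now at depth 2)
  pos 19: ')' -> close internal node _1 (now at depth 1)
  pos 20: ')' -> close internal node _0 (now at depth 0)
Total internal nodes: 4
BFS adjacency from root:
  _0: A _1
  _1: _2 _3
  _2: H P
  _3: E K T L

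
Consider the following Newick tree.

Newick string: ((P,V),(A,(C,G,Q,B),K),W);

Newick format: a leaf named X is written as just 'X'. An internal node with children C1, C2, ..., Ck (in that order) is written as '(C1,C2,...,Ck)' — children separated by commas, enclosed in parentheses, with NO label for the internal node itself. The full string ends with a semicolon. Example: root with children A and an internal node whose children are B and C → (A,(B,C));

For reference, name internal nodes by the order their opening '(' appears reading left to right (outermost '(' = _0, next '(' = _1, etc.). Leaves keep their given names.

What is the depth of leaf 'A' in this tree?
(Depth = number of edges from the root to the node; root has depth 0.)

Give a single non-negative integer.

Answer: 2

Derivation:
Newick: ((P,V),(A,(C,G,Q,B),K),W);
Naming internals by '(' encounter order: outermost '(' = _0, next = _1, ...
Query node: A
Path from root: _0 -> _2 -> A
Depth of A: 2 (number of edges from root)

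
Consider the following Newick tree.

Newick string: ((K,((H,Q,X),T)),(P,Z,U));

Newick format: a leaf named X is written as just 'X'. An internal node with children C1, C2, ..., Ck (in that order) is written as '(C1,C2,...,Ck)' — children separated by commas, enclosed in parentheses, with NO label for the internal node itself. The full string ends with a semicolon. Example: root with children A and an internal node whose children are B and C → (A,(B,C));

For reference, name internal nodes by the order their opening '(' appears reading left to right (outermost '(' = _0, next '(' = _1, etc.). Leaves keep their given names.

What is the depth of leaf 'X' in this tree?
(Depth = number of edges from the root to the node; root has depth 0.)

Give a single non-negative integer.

Answer: 4

Derivation:
Newick: ((K,((H,Q,X),T)),(P,Z,U));
Naming internals by '(' encounter order: outermost '(' = _0, next = _1, ...
Query node: X
Path from root: _0 -> _1 -> _2 -> _3 -> X
Depth of X: 4 (number of edges from root)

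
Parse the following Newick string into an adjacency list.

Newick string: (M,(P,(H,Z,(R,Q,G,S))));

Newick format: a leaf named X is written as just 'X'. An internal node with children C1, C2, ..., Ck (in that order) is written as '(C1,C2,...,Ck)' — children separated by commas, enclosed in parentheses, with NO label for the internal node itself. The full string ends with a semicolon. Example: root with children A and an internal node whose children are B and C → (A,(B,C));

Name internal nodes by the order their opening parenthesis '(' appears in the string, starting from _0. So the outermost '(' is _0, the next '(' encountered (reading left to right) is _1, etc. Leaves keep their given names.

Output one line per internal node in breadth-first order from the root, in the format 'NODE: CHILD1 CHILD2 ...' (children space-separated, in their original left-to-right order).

Input: (M,(P,(H,Z,(R,Q,G,S))));
Scanning left-to-right, naming '(' by encounter order:
  pos 0: '(' -> open internal node _0 (depth 1)
  pos 3: '(' -> open internal node _1 (depth 2)
  pos 6: '(' -> open internal node _2 (depth 3)
  pos 11: '(' -> open internal node _3 (depth 4)
  pos 19: ')' -> close internal node _3 (now at depth 3)
  pos 20: ')' -> close internal node _2 (now at depth 2)
  pos 21: ')' -> close internal node _1 (now at depth 1)
  pos 22: ')' -> close internal node _0 (now at depth 0)
Total internal nodes: 4
BFS adjacency from root:
  _0: M _1
  _1: P _2
  _2: H Z _3
  _3: R Q G S

Answer: _0: M _1
_1: P _2
_2: H Z _3
_3: R Q G S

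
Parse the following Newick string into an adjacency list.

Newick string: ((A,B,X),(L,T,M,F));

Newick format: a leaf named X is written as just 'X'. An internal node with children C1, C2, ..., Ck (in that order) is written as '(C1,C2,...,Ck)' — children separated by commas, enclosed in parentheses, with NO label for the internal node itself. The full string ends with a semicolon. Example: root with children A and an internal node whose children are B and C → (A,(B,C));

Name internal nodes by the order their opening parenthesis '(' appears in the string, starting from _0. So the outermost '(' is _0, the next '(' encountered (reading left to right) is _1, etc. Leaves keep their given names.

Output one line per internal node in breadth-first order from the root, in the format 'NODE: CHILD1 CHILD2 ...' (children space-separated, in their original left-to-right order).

Answer: _0: _1 _2
_1: A B X
_2: L T M F

Derivation:
Input: ((A,B,X),(L,T,M,F));
Scanning left-to-right, naming '(' by encounter order:
  pos 0: '(' -> open internal node _0 (depth 1)
  pos 1: '(' -> open internal node _1 (depth 2)
  pos 7: ')' -> close internal node _1 (now at depth 1)
  pos 9: '(' -> open internal node _2 (depth 2)
  pos 17: ')' -> close internal node _2 (now at depth 1)
  pos 18: ')' -> close internal node _0 (now at depth 0)
Total internal nodes: 3
BFS adjacency from root:
  _0: _1 _2
  _1: A B X
  _2: L T M F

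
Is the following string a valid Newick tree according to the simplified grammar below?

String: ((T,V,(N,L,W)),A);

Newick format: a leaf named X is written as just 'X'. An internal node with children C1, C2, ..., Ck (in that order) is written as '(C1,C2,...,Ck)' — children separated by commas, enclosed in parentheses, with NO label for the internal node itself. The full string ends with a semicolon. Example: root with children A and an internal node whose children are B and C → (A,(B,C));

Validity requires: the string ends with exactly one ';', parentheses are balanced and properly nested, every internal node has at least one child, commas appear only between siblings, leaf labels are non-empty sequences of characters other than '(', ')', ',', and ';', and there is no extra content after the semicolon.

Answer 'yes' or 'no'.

Input: ((T,V,(N,L,W)),A);
Paren balance: 3 '(' vs 3 ')' OK
Ends with single ';': True
Full parse: OK
Valid: True

Answer: yes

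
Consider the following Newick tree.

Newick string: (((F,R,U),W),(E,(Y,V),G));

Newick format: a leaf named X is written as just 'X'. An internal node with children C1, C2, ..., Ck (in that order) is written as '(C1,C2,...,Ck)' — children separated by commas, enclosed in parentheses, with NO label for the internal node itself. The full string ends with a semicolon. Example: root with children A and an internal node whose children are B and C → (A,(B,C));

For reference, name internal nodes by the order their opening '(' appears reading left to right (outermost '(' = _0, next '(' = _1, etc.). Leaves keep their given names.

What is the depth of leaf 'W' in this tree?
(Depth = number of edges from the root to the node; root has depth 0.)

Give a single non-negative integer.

Newick: (((F,R,U),W),(E,(Y,V),G));
Naming internals by '(' encounter order: outermost '(' = _0, next = _1, ...
Query node: W
Path from root: _0 -> _1 -> W
Depth of W: 2 (number of edges from root)

Answer: 2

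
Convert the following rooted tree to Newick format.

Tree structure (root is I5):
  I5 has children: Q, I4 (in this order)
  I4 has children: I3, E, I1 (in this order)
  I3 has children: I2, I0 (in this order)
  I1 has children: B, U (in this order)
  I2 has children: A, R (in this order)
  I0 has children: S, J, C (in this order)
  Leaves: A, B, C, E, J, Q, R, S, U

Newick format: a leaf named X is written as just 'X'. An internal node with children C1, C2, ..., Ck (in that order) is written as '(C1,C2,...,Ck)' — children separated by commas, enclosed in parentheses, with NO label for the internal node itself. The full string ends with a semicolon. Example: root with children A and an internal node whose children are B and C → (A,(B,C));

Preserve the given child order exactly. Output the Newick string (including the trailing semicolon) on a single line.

internal I5 with children ['Q', 'I4']
  leaf 'Q' → 'Q'
  internal I4 with children ['I3', 'E', 'I1']
    internal I3 with children ['I2', 'I0']
      internal I2 with children ['A', 'R']
        leaf 'A' → 'A'
        leaf 'R' → 'R'
      → '(A,R)'
      internal I0 with children ['S', 'J', 'C']
        leaf 'S' → 'S'
        leaf 'J' → 'J'
        leaf 'C' → 'C'
      → '(S,J,C)'
    → '((A,R),(S,J,C))'
    leaf 'E' → 'E'
    internal I1 with children ['B', 'U']
      leaf 'B' → 'B'
      leaf 'U' → 'U'
    → '(B,U)'
  → '(((A,R),(S,J,C)),E,(B,U))'
→ '(Q,(((A,R),(S,J,C)),E,(B,U)))'
Final: (Q,(((A,R),(S,J,C)),E,(B,U)));

Answer: (Q,(((A,R),(S,J,C)),E,(B,U)));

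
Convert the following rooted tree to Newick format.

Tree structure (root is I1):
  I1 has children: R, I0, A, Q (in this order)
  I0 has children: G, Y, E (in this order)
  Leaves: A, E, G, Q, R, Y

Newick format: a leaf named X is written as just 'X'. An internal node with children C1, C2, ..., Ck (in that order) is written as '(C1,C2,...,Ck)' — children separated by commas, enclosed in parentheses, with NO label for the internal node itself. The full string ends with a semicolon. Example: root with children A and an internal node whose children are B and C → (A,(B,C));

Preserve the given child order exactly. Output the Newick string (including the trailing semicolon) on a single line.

internal I1 with children ['R', 'I0', 'A', 'Q']
  leaf 'R' → 'R'
  internal I0 with children ['G', 'Y', 'E']
    leaf 'G' → 'G'
    leaf 'Y' → 'Y'
    leaf 'E' → 'E'
  → '(G,Y,E)'
  leaf 'A' → 'A'
  leaf 'Q' → 'Q'
→ '(R,(G,Y,E),A,Q)'
Final: (R,(G,Y,E),A,Q);

Answer: (R,(G,Y,E),A,Q);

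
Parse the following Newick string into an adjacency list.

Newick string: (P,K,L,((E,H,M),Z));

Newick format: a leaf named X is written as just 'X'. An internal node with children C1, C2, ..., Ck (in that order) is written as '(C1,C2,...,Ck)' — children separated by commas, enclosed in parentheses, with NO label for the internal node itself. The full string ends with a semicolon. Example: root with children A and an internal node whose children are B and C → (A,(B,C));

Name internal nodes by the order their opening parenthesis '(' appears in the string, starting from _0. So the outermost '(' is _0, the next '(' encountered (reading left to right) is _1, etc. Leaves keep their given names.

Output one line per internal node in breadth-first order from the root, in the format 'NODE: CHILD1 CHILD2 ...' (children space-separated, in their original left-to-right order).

Answer: _0: P K L _1
_1: _2 Z
_2: E H M

Derivation:
Input: (P,K,L,((E,H,M),Z));
Scanning left-to-right, naming '(' by encounter order:
  pos 0: '(' -> open internal node _0 (depth 1)
  pos 7: '(' -> open internal node _1 (depth 2)
  pos 8: '(' -> open internal node _2 (depth 3)
  pos 14: ')' -> close internal node _2 (now at depth 2)
  pos 17: ')' -> close internal node _1 (now at depth 1)
  pos 18: ')' -> close internal node _0 (now at depth 0)
Total internal nodes: 3
BFS adjacency from root:
  _0: P K L _1
  _1: _2 Z
  _2: E H M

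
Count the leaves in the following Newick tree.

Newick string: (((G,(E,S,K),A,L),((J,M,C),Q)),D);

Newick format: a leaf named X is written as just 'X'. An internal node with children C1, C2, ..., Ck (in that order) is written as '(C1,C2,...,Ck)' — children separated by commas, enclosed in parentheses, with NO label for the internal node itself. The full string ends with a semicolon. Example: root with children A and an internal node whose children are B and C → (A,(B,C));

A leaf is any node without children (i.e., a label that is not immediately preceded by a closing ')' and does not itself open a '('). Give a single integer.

Answer: 11

Derivation:
Newick: (((G,(E,S,K),A,L),((J,M,C),Q)),D);
Scan left-to-right; a leaf is any maximal label run not followed by '(':
  pos 3: leaf 'G' → count = 1
  pos 6: leaf 'E' → count = 2
  pos 8: leaf 'S' → count = 3
  pos 10: leaf 'K' → count = 4
  pos 13: leaf 'A' → count = 5
  pos 15: leaf 'L' → count = 6
  pos 20: leaf 'J' → count = 7
  pos 22: leaf 'M' → count = 8
  pos 24: leaf 'C' → count = 9
  pos 27: leaf 'Q' → count = 10
  pos 31: leaf 'D' → count = 11
Total leaves: 11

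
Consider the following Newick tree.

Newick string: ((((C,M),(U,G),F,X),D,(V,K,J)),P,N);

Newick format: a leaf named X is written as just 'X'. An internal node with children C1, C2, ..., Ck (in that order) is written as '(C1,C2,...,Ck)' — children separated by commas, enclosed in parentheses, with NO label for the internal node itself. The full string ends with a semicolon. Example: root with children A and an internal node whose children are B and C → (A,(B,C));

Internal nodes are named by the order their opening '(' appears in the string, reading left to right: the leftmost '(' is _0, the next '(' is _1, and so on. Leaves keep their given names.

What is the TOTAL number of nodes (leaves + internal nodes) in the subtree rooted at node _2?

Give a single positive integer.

Answer: 9

Derivation:
Newick: ((((C,M),(U,G),F,X),D,(V,K,J)),P,N);
Locate _2: it is the '(' at position 2 (the 3rd '(' reading left to right).
Query: subtree rooted at _2
_2: subtree_size = 1 + 8
  _3: subtree_size = 1 + 2
    C: subtree_size = 1 + 0
    M: subtree_size = 1 + 0
  _4: subtree_size = 1 + 2
    U: subtree_size = 1 + 0
    G: subtree_size = 1 + 0
  F: subtree_size = 1 + 0
  X: subtree_size = 1 + 0
Total subtree size of _2: 9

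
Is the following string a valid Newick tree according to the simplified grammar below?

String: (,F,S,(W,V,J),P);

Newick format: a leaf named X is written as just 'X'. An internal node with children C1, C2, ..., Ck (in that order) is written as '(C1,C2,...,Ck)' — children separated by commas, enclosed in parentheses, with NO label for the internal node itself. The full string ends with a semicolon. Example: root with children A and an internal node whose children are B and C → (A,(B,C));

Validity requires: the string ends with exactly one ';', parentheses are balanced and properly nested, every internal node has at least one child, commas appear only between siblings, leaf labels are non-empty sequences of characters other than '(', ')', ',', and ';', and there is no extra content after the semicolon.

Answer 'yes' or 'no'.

Input: (,F,S,(W,V,J),P);
Paren balance: 2 '(' vs 2 ')' OK
Ends with single ';': True
Full parse: FAILS (empty leaf label at pos 1)
Valid: False

Answer: no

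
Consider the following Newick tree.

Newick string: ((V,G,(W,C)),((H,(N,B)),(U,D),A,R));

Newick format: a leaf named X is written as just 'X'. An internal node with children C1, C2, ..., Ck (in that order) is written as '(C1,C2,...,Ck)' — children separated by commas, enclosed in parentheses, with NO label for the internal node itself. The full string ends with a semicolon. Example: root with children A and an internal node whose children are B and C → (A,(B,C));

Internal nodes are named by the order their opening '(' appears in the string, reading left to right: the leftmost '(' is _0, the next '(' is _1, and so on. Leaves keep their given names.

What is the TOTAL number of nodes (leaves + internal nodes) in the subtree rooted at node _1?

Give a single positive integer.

Answer: 6

Derivation:
Newick: ((V,G,(W,C)),((H,(N,B)),(U,D),A,R));
Locate _1: it is the '(' at position 1 (the 2nd '(' reading left to right).
Query: subtree rooted at _1
_1: subtree_size = 1 + 5
  V: subtree_size = 1 + 0
  G: subtree_size = 1 + 0
  _2: subtree_size = 1 + 2
    W: subtree_size = 1 + 0
    C: subtree_size = 1 + 0
Total subtree size of _1: 6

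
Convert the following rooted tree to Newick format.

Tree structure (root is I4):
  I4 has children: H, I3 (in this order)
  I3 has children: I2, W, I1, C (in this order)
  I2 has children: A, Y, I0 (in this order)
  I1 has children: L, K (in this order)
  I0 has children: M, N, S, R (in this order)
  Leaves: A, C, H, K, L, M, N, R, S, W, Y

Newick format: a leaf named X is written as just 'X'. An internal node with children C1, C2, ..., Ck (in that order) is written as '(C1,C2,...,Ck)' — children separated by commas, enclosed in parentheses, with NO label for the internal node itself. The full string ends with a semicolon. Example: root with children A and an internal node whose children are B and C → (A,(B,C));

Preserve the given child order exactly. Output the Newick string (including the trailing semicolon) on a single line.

Answer: (H,((A,Y,(M,N,S,R)),W,(L,K),C));

Derivation:
internal I4 with children ['H', 'I3']
  leaf 'H' → 'H'
  internal I3 with children ['I2', 'W', 'I1', 'C']
    internal I2 with children ['A', 'Y', 'I0']
      leaf 'A' → 'A'
      leaf 'Y' → 'Y'
      internal I0 with children ['M', 'N', 'S', 'R']
        leaf 'M' → 'M'
        leaf 'N' → 'N'
        leaf 'S' → 'S'
        leaf 'R' → 'R'
      → '(M,N,S,R)'
    → '(A,Y,(M,N,S,R))'
    leaf 'W' → 'W'
    internal I1 with children ['L', 'K']
      leaf 'L' → 'L'
      leaf 'K' → 'K'
    → '(L,K)'
    leaf 'C' → 'C'
  → '((A,Y,(M,N,S,R)),W,(L,K),C)'
→ '(H,((A,Y,(M,N,S,R)),W,(L,K),C))'
Final: (H,((A,Y,(M,N,S,R)),W,(L,K),C));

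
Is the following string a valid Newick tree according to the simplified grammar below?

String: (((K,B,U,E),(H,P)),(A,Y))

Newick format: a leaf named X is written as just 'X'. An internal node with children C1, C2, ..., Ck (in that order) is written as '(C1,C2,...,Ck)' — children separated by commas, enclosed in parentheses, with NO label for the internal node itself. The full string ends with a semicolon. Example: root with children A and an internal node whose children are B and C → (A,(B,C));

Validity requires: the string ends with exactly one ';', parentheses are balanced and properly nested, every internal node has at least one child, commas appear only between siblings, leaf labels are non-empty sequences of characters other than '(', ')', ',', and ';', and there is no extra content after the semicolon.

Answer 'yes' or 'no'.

Answer: no

Derivation:
Input: (((K,B,U,E),(H,P)),(A,Y))
Paren balance: 5 '(' vs 5 ')' OK
Ends with single ';': False
Full parse: FAILS (must end with ;)
Valid: False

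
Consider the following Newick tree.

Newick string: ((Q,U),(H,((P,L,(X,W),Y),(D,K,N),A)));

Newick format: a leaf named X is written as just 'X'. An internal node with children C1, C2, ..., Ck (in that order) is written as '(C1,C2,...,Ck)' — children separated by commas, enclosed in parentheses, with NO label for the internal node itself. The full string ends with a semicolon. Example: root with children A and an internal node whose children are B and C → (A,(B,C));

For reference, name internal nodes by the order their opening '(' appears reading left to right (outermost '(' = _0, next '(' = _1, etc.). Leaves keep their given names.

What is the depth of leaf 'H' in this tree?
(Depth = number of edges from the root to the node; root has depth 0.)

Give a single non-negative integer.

Newick: ((Q,U),(H,((P,L,(X,W),Y),(D,K,N),A)));
Naming internals by '(' encounter order: outermost '(' = _0, next = _1, ...
Query node: H
Path from root: _0 -> _2 -> H
Depth of H: 2 (number of edges from root)

Answer: 2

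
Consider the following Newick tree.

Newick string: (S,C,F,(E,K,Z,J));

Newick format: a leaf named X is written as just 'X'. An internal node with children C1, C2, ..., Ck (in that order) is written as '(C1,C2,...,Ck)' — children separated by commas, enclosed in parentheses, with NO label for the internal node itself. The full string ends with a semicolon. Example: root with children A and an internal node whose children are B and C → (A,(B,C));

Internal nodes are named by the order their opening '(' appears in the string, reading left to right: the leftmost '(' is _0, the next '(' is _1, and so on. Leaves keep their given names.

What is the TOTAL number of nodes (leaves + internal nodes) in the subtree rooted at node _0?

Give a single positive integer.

Newick: (S,C,F,(E,K,Z,J));
Locate _0: it is the '(' at position 0 (the 1st '(' reading left to right).
Query: subtree rooted at _0
_0: subtree_size = 1 + 8
  S: subtree_size = 1 + 0
  C: subtree_size = 1 + 0
  F: subtree_size = 1 + 0
  _1: subtree_size = 1 + 4
    E: subtree_size = 1 + 0
    K: subtree_size = 1 + 0
    Z: subtree_size = 1 + 0
    J: subtree_size = 1 + 0
Total subtree size of _0: 9

Answer: 9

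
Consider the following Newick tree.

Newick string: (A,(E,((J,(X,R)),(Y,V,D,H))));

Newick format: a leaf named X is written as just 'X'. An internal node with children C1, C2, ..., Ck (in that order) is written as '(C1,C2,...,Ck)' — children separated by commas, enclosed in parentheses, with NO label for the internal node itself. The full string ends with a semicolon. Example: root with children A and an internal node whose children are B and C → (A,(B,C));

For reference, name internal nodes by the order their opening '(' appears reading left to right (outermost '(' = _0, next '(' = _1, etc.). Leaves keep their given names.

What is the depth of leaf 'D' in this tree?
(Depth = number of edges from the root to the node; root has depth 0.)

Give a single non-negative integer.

Answer: 4

Derivation:
Newick: (A,(E,((J,(X,R)),(Y,V,D,H))));
Naming internals by '(' encounter order: outermost '(' = _0, next = _1, ...
Query node: D
Path from root: _0 -> _1 -> _2 -> _5 -> D
Depth of D: 4 (number of edges from root)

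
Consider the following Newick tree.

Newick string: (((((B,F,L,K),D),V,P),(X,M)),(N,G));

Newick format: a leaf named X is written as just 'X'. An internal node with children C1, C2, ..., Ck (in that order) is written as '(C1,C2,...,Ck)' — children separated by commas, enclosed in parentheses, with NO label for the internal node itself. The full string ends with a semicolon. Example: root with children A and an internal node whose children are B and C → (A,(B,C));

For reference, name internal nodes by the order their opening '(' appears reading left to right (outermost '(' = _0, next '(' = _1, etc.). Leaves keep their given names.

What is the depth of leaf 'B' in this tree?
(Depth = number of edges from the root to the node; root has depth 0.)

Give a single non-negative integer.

Answer: 5

Derivation:
Newick: (((((B,F,L,K),D),V,P),(X,M)),(N,G));
Naming internals by '(' encounter order: outermost '(' = _0, next = _1, ...
Query node: B
Path from root: _0 -> _1 -> _2 -> _3 -> _4 -> B
Depth of B: 5 (number of edges from root)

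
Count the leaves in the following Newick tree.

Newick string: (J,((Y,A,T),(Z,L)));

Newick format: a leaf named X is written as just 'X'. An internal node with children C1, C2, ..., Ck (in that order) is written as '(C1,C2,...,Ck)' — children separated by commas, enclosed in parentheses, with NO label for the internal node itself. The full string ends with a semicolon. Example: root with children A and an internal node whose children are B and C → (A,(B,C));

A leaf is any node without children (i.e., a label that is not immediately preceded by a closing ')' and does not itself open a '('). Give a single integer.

Newick: (J,((Y,A,T),(Z,L)));
Scan left-to-right; a leaf is any maximal label run not followed by '(':
  pos 1: leaf 'J' → count = 1
  pos 5: leaf 'Y' → count = 2
  pos 7: leaf 'A' → count = 3
  pos 9: leaf 'T' → count = 4
  pos 13: leaf 'Z' → count = 5
  pos 15: leaf 'L' → count = 6
Total leaves: 6

Answer: 6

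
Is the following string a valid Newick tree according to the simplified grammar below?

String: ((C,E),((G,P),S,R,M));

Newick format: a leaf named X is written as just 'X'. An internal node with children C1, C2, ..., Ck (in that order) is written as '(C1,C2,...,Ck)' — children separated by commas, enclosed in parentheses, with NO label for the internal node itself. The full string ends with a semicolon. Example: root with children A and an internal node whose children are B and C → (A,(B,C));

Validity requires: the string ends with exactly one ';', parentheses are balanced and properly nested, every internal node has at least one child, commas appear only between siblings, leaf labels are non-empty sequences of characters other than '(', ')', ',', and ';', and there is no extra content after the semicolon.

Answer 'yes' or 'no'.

Input: ((C,E),((G,P),S,R,M));
Paren balance: 4 '(' vs 4 ')' OK
Ends with single ';': True
Full parse: OK
Valid: True

Answer: yes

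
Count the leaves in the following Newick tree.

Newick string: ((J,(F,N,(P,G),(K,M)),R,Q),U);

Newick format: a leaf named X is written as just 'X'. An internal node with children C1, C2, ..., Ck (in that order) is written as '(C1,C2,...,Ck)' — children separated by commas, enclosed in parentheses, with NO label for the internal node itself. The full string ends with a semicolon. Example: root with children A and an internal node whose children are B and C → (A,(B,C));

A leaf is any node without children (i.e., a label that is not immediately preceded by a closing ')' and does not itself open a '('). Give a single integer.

Newick: ((J,(F,N,(P,G),(K,M)),R,Q),U);
Scan left-to-right; a leaf is any maximal label run not followed by '(':
  pos 2: leaf 'J' → count = 1
  pos 5: leaf 'F' → count = 2
  pos 7: leaf 'N' → count = 3
  pos 10: leaf 'P' → count = 4
  pos 12: leaf 'G' → count = 5
  pos 16: leaf 'K' → count = 6
  pos 18: leaf 'M' → count = 7
  pos 22: leaf 'R' → count = 8
  pos 24: leaf 'Q' → count = 9
  pos 27: leaf 'U' → count = 10
Total leaves: 10

Answer: 10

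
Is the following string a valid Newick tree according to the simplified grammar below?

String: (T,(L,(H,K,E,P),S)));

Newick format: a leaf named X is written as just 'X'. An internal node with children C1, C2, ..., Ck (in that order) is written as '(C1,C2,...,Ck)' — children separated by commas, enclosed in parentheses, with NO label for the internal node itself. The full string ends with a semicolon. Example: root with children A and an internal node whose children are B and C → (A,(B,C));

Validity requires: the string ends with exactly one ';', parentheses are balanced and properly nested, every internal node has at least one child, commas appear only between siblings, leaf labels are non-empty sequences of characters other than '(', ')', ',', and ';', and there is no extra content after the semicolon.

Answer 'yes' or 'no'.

Input: (T,(L,(H,K,E,P),S)));
Paren balance: 3 '(' vs 4 ')' MISMATCH
Ends with single ';': True
Full parse: FAILS (extra content after tree at pos 19)
Valid: False

Answer: no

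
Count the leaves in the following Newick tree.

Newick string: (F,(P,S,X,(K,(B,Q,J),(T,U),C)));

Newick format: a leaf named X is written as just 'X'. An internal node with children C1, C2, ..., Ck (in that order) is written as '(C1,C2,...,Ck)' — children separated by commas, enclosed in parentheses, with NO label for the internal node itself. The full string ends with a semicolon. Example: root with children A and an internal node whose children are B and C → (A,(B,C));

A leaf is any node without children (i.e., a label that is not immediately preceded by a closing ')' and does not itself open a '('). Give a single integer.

Newick: (F,(P,S,X,(K,(B,Q,J),(T,U),C)));
Scan left-to-right; a leaf is any maximal label run not followed by '(':
  pos 1: leaf 'F' → count = 1
  pos 4: leaf 'P' → count = 2
  pos 6: leaf 'S' → count = 3
  pos 8: leaf 'X' → count = 4
  pos 11: leaf 'K' → count = 5
  pos 14: leaf 'B' → count = 6
  pos 16: leaf 'Q' → count = 7
  pos 18: leaf 'J' → count = 8
  pos 22: leaf 'T' → count = 9
  pos 24: leaf 'U' → count = 10
  pos 27: leaf 'C' → count = 11
Total leaves: 11

Answer: 11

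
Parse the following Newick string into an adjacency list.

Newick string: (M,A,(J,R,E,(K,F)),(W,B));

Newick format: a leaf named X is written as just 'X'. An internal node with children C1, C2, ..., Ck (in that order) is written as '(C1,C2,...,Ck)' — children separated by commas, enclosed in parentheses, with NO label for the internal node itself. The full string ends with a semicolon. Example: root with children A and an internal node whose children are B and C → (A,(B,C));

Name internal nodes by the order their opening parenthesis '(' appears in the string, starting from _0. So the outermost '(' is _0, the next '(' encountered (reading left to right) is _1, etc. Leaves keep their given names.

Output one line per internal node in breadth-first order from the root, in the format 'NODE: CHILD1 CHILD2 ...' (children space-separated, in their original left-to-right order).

Input: (M,A,(J,R,E,(K,F)),(W,B));
Scanning left-to-right, naming '(' by encounter order:
  pos 0: '(' -> open internal node _0 (depth 1)
  pos 5: '(' -> open internal node _1 (depth 2)
  pos 12: '(' -> open internal node _2 (depth 3)
  pos 16: ')' -> close internal node _2 (now at depth 2)
  pos 17: ')' -> close internal node _1 (now at depth 1)
  pos 19: '(' -> open internal node _3 (depth 2)
  pos 23: ')' -> close internal node _3 (now at depth 1)
  pos 24: ')' -> close internal node _0 (now at depth 0)
Total internal nodes: 4
BFS adjacency from root:
  _0: M A _1 _3
  _1: J R E _2
  _3: W B
  _2: K F

Answer: _0: M A _1 _3
_1: J R E _2
_3: W B
_2: K F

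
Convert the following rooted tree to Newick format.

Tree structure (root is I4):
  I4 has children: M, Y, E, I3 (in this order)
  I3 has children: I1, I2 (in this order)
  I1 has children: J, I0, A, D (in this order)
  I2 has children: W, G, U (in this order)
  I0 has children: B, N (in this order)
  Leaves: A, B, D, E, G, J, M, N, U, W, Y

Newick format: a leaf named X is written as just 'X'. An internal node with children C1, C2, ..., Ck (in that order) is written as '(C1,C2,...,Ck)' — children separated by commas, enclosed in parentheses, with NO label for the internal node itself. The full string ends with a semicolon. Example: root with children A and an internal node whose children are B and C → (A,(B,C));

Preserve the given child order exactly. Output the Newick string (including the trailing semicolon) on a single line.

Answer: (M,Y,E,((J,(B,N),A,D),(W,G,U)));

Derivation:
internal I4 with children ['M', 'Y', 'E', 'I3']
  leaf 'M' → 'M'
  leaf 'Y' → 'Y'
  leaf 'E' → 'E'
  internal I3 with children ['I1', 'I2']
    internal I1 with children ['J', 'I0', 'A', 'D']
      leaf 'J' → 'J'
      internal I0 with children ['B', 'N']
        leaf 'B' → 'B'
        leaf 'N' → 'N'
      → '(B,N)'
      leaf 'A' → 'A'
      leaf 'D' → 'D'
    → '(J,(B,N),A,D)'
    internal I2 with children ['W', 'G', 'U']
      leaf 'W' → 'W'
      leaf 'G' → 'G'
      leaf 'U' → 'U'
    → '(W,G,U)'
  → '((J,(B,N),A,D),(W,G,U))'
→ '(M,Y,E,((J,(B,N),A,D),(W,G,U)))'
Final: (M,Y,E,((J,(B,N),A,D),(W,G,U)));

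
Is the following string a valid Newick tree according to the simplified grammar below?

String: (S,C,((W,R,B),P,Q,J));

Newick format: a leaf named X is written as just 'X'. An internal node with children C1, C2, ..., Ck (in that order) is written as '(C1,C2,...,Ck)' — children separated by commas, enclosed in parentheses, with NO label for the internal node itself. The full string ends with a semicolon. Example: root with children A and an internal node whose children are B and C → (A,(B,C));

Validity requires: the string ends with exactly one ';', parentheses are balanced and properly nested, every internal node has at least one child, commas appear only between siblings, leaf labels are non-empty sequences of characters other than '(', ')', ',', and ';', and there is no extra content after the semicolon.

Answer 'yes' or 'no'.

Input: (S,C,((W,R,B),P,Q,J));
Paren balance: 3 '(' vs 3 ')' OK
Ends with single ';': True
Full parse: OK
Valid: True

Answer: yes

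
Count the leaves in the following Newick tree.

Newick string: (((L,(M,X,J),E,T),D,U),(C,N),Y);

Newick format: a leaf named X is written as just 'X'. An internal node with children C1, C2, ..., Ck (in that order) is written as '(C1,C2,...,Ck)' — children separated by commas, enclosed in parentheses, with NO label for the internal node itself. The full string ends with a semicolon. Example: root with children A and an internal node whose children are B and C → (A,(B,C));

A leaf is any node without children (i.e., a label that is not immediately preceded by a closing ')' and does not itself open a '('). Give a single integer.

Answer: 11

Derivation:
Newick: (((L,(M,X,J),E,T),D,U),(C,N),Y);
Scan left-to-right; a leaf is any maximal label run not followed by '(':
  pos 3: leaf 'L' → count = 1
  pos 6: leaf 'M' → count = 2
  pos 8: leaf 'X' → count = 3
  pos 10: leaf 'J' → count = 4
  pos 13: leaf 'E' → count = 5
  pos 15: leaf 'T' → count = 6
  pos 18: leaf 'D' → count = 7
  pos 20: leaf 'U' → count = 8
  pos 24: leaf 'C' → count = 9
  pos 26: leaf 'N' → count = 10
  pos 29: leaf 'Y' → count = 11
Total leaves: 11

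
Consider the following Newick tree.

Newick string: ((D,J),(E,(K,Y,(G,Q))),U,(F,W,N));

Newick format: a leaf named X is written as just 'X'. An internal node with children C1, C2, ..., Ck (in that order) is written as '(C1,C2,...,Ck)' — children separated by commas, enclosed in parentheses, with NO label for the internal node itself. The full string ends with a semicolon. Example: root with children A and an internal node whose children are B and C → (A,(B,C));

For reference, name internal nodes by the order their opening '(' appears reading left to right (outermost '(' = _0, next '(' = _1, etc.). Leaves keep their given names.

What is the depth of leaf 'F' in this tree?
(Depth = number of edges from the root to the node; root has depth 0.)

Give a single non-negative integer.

Newick: ((D,J),(E,(K,Y,(G,Q))),U,(F,W,N));
Naming internals by '(' encounter order: outermost '(' = _0, next = _1, ...
Query node: F
Path from root: _0 -> _5 -> F
Depth of F: 2 (number of edges from root)

Answer: 2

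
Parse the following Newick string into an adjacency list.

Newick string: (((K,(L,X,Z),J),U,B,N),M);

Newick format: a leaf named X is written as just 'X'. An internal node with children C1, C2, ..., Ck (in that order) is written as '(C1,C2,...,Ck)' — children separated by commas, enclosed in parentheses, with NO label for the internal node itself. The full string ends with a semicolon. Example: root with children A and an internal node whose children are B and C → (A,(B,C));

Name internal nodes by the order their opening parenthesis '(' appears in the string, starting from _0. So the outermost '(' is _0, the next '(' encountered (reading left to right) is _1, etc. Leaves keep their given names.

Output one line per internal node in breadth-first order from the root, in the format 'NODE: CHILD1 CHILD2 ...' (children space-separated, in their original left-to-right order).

Input: (((K,(L,X,Z),J),U,B,N),M);
Scanning left-to-right, naming '(' by encounter order:
  pos 0: '(' -> open internal node _0 (depth 1)
  pos 1: '(' -> open internal node _1 (depth 2)
  pos 2: '(' -> open internal node _2 (depth 3)
  pos 5: '(' -> open internal node _3 (depth 4)
  pos 11: ')' -> close internal node _3 (now at depth 3)
  pos 14: ')' -> close internal node _2 (now at depth 2)
  pos 21: ')' -> close internal node _1 (now at depth 1)
  pos 24: ')' -> close internal node _0 (now at depth 0)
Total internal nodes: 4
BFS adjacency from root:
  _0: _1 M
  _1: _2 U B N
  _2: K _3 J
  _3: L X Z

Answer: _0: _1 M
_1: _2 U B N
_2: K _3 J
_3: L X Z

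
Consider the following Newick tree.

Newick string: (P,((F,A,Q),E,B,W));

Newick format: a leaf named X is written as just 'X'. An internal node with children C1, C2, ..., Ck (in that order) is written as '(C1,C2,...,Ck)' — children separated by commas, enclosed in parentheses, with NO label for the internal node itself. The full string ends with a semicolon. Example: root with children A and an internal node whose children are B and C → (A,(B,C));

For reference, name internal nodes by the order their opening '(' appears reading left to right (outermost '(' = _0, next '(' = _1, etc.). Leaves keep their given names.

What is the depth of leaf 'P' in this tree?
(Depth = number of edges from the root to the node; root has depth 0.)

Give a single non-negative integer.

Newick: (P,((F,A,Q),E,B,W));
Naming internals by '(' encounter order: outermost '(' = _0, next = _1, ...
Query node: P
Path from root: _0 -> P
Depth of P: 1 (number of edges from root)

Answer: 1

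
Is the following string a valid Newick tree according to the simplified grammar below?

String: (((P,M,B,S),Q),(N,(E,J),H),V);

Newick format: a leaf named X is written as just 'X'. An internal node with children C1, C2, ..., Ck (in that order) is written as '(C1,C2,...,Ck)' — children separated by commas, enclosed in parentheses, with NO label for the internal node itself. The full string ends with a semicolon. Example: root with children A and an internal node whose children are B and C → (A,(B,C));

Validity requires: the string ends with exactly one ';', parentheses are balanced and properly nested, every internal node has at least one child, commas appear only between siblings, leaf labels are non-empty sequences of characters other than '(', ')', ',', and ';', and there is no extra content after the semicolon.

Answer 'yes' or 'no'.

Answer: yes

Derivation:
Input: (((P,M,B,S),Q),(N,(E,J),H),V);
Paren balance: 5 '(' vs 5 ')' OK
Ends with single ';': True
Full parse: OK
Valid: True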